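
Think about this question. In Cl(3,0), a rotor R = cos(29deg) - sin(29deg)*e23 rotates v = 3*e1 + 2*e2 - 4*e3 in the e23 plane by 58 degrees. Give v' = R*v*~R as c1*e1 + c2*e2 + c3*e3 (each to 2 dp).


Rotor R = cos(29deg) - sin(29deg)*e23
Rotation angle theta = 2 * 29 = 58 degrees in the e23 plane (e2 -> e3).
The component perpendicular to the plane (e1) is invariant: v'_1 = v1 = 3.00
cos(58deg) = 0.5299, sin(58deg) = 0.8480
v'_2 = v2*cos(theta) - v3*sin(theta) = 2*0.5299 - (-4)*0.8480 = 4.45
v'_3 = v2*sin(theta) + v3*cos(theta) = 2*0.8480 + (-4)*0.5299 = -0.42
v' = 3.00*e1 + 4.45*e2 - 0.42*e3


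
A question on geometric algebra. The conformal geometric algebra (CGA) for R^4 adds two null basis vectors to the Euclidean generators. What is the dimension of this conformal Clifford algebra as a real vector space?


The conformal model of R^4 uses Cl(5,1): the 4 Euclidean generators plus two extra orthogonal generators e+ (e+^2 = +1) and e- (e-^2 = -1), from which the null vectors e0, einf are built.
Number of generators m = 4 + 2 = 6.
dim Cl(p,q) = 2^m = 2^6 = 64


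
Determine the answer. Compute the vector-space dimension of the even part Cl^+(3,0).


Even subalgebra dimension = 2^(n-1)
n = 3 + 0 = 3
2^(3 - 1) = 2^2 = 4
Verification: sum of C(3,k) for even k = 1 + 3 = 4
Result = 4


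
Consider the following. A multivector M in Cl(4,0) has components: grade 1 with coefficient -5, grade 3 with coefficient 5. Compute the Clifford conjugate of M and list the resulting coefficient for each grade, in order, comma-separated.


Clifford conjugate sign for grade k: (-1)^(k(k+1)/2)
Grade 1: (-1)^(1*2/2) = (-1)^1 = -1, coeff -5 -> 5
Grade 3: (-1)^(3*4/2) = (-1)^6 = 1, coeff 5 -> 5
Conjugated coefficients: 5, 5


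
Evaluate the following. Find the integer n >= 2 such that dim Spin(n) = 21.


dim Spin(n) = dim so(n) = n(n-1)/2.
Solve n(n-1)/2 = 21, i.e. n^2 - n - 42 = 0.
Discriminant = 1 + 8*21 = 169
n = (1 + sqrt(169))/2 = (1 + 13)/2 = 7


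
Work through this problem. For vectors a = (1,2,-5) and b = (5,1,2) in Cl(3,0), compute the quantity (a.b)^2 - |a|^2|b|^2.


a . b = 1*5 + 2*1 + (-5)*2
= 5 + 2 + (-10) = -3
|a|^2 = 1^2 + 2^2 + (-5)^2 = 30
|b|^2 = 5^2 + 1^2 + 2^2 = 30
(a.b)^2 = (-3)^2 = 9
|a|^2 * |b|^2 = 30 * 30 = 900
Result = 9 - 900 = -891


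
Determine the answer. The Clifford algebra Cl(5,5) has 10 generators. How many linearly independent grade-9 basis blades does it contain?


Number of grade-k basis blades in Cl(p,q) with n = p + q is C(n, k).
n = 5 + 5 = 10
C(10, 9) = 10! / (9! * 1!)
= 3628800 / (362880 * 1)
= 10


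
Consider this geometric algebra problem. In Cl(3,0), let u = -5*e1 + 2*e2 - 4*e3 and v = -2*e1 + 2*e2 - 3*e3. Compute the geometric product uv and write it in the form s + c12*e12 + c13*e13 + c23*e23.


In Cl(3,0): e_i^2 = 1, e_ie_j = -e_je_i for i != j.
Scalar part = u . v = (-5)*(-2) + 2*2 + (-4)*(-3)
= 10 + 4 + 12 = 26
e12 coeff = (-5)*2 - 2*(-2) = -10 - (-4) = -6
e13 coeff = (-5)*(-3) - (-4)*(-2) = 15 - 8 = 7
e23 coeff = 2*(-3) - (-4)*2 = -6 - (-8) = 2
uv = 26 - 6*e12 + 7*e13 + 2*e23


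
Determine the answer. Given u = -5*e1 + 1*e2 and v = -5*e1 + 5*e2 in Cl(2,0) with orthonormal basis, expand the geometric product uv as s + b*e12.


Expand: (-5*e1 + 1*e2)(-5*e1 + 5*e2)
= (-5)*(-5)*e1e1 + (-5)*5*e1e2 + 1*(-5)*e2e1 + 1*5*e2e2
Using e1^2 = e2^2 = 1, e2e1 = -e1e2:
Scalar part s = (-5)*(-5) + 1*5 = 25 + 5 = 30
Bivector part b = (-5)*5 - 1*(-5) = -25 - (-5) = -20
uv = 30 - 20*e12


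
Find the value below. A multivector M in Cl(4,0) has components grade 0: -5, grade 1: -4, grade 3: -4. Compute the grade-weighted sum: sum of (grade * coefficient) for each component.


Grade-weighted sum = sum of grade_k * coefficient_k
0*(-5) = 0
1*(-4) = -4
3*(-4) = -12
Total = 0 + (-4) + (-12) = -16


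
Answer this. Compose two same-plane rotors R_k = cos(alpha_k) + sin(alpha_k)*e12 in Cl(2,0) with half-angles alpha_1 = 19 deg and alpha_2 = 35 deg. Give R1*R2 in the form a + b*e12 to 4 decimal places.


Same-plane rotors commute and their half-angles add:
R1*R2 = cos(a1 + a2) + sin(a1 + a2)*e12.
a1 + a2 = 19 + 35 = 54 deg
cos(54 deg) = 0.5878
sin(54 deg) = 0.8090
R1*R2 = 0.5878 + 0.8090*e12


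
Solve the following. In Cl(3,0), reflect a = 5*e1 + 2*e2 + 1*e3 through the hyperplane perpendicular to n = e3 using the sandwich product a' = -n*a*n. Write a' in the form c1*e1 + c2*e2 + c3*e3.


Reflection formula: a' = -n*a*n, with n = e3 (unit vector, n^2 = 1).
For reflection through hyperplane perp to e3:
The component along e3 flips sign, others stay.
a = (5, 2, 1)
a' = (5, 2, -1)
a' = 5*e1 + 2*e2 - 1*e3


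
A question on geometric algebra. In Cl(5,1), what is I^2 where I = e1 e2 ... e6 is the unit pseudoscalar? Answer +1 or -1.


The pseudoscalar I = e1...e_n (product of all n generators) of Cl(p,q) satisfies I^2 = (-1)^(q + n(n-1)/2).
p = 5, q = 1, n = p + q = 6
n(n-1)/2 = 6 * 5 / 2 = 15
Exponent = q + n(n-1)/2 = 1 + 15 = 16
I^2 = (-1)^16 = +1


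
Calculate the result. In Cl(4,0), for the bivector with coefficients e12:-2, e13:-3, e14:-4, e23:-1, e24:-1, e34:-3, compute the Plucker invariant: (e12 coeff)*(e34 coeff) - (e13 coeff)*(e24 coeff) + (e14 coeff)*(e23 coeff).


Plucker relation: af - be + cd
a*f = (-2)*(-3) = 6
b*e = (-3)*(-1) = 3
c*d = (-4)*(-1) = 4
af - be + cd = 6 - 3 + 4
= 7


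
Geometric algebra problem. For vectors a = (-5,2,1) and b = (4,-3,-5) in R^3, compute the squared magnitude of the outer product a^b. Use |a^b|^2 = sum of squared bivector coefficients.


a wedge b = (a1*b2 - a2*b1)*e12 + (a1*b3 - a3*b1)*e13 + (a2*b3 - a3*b2)*e23
e12 coeff: (-5)*(-3) - 2*4 = 15 - 8 = 7
e13 coeff: (-5)*(-5) - 1*4 = 25 - 4 = 21
e23 coeff: 2*(-5) - 1*(-3) = -10 - (-3) = -7
|a wedge b|^2 = 7^2 + 21^2 + (-7)^2
= 49 + 441 + 49
= 539


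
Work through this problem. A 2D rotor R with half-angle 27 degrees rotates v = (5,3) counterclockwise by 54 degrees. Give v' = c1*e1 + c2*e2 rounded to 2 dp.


Rotor R = cos(27deg) - sin(27deg)*e12
Rotation angle theta = 2 * 27 = 54 degrees
v' = R*v*~R rotates v by theta.
cos(54deg) = 0.5878, sin(54deg) = 0.8090
v'_1 = 5*cos(54deg) - 3*sin(54deg)
= 5*0.5878 - 3*0.8090
= 0.51
v'_2 = 5*sin(54deg) + 3*cos(54deg)
= 5*0.8090 + 3*0.5878
= 5.81
v' = 0.51*e1 + 5.81*e2


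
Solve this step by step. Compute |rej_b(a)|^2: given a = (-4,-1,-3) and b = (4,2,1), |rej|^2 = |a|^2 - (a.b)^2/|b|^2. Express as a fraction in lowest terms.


|a|^2 = (-4)^2 + (-1)^2 + (-3)^2 = 26
|b|^2 = 4^2 + 2^2 + 1^2 = 21
a . b = (-4)*4 + (-1)*2 + (-3)*1 = -21
(a.b)^2 = (-21)^2 = 441
|rej|^2 = 26 - 441/21
= (546 - 441)/21
= 105/21
In lowest terms: 5/1


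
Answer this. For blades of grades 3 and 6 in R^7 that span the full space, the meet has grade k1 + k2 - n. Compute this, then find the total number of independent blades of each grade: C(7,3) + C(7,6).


Meet grade = grade(A) + grade(B) - n
= 3 + 6 - 7 = 2
C(7,3) = 35
C(7,6) = 7
dim_A + dim_B = 35 + 7 = 42


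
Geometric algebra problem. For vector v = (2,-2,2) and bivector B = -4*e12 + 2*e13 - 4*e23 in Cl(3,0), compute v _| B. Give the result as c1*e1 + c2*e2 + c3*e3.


Left contraction v _| B = <vB>_1 (grade-1 part of the geometric product vB).
Using e1_|e12 = e2, e2_|e12 = -e1, e1_|e13 = e3, e3_|e13 = -e1, e2_|e23 = e3, e3_|e23 = -e2:
e1 coeff: -v2*b12 - v3*b13 = -(-2)*(-4) - (2)*(2) = -12
e2 coeff: v1*b12 - v3*b23 = (2)*(-4) - (2)*(-4) = 0
e3 coeff: v1*b13 + v2*b23 = (2)*(2) + (-2)*(-4) = 12
v _| B = -12*e1 + 0*e2 + 12*e3


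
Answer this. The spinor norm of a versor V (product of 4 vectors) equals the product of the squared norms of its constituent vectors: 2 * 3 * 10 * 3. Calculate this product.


Spinor norm N(V) = |v1|^2 * |v2|^2 * ... * |v4|^2
= 2 * 3 * 10 * 3
Running product: 2, 6, 60, 180
N(V) = 180


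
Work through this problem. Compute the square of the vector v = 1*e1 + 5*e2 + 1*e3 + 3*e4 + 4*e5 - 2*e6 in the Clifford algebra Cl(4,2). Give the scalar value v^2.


v^2 = sum of c_i^2 * e_i^2
Positive signature terms (e_i^2 = +1): 1^2 + 5^2 + 1^2 + 3^2 = 36
Negative signature terms (e_j^2 = -1): 4^2 + (-2)^2 = 20
v^2 = 36 - 20 = 16


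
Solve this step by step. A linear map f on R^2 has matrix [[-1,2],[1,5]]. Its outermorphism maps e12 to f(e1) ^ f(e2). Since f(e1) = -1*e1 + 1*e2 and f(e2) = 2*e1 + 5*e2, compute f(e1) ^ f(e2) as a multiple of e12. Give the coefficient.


The outermorphism of a linear map f sends e1^e2 to f(e1)^f(e2).
f(e1) = -1*e1 + 1*e2
f(e2) = 2*e1 + 5*e2
f(e1) ^ f(e2) = (-1*e1 + 1*e2) ^ (2*e1 + 5*e2)
= (-1)*5*e12 + 1*2*e21
= (-5 - 2)*e12
= -7*e12
Coefficient = -7


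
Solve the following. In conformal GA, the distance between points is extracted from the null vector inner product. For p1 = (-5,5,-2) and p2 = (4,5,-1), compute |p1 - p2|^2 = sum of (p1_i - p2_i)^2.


p1 - p2 = (-9, 0, -1)
|p1 - p2|^2 = (-9)^2 + 0^2 + (-1)^2
= 81 + 0 + 1
= 82


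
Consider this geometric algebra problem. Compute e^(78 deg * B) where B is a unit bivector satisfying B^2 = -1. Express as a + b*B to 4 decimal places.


For a unit bivector B with B^2 = -1, the exponential series gives
e^(theta*B) = cos(theta) + sin(theta)*B (the GA analogue of Euler's formula).
theta = 78 degrees = 1.361357 rad
cos(78 deg) = 0.2079
sin(78 deg) = 0.9781
exp(theta*B) = 0.2079 + 0.9781*B


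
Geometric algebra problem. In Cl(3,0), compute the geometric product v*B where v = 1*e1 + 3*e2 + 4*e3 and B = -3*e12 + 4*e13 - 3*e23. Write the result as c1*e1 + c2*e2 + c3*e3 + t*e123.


vB has grade-1 (vector) and grade-3 (trivector) parts: vB = (v _| B) + (v ^ B).
Vector part <vB>_1:
  e1: -v2*b12 - v3*b13 = -(3)*(-3) - (4)*(4) = -7
  e2: v1*b12 - v3*b23 = (1)*(-3) - (4)*(-3) = 9
  e3: v1*b13 + v2*b23 = (1)*(4) + (3)*(-3) = -5
Trivector part <vB>_3:
  e123: v1*b23 - v2*b13 + v3*b12 = (1)*(-3) - (3)*(4) + (4)*(-3) = -27
vB = -7*e1 + 9*e2 - 5*e3 - 27*e123


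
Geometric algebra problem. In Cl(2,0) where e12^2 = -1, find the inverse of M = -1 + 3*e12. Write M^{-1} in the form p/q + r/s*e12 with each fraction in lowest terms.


M = -1 + 3*e12, where e12^2 = -1.
Since M commutes with its reverse ~M = a - b*e12, M * ~M = a^2 - b^2*e12^2 = a^2 + b^2.
So M^{-1} = ~M / (a^2 + b^2) = (a - b*e12)/(a^2 + b^2).
a^2 + b^2 = 1 + 9 = 10
Scalar part = -1/10 = -1/10
Bivector coeff = -3/10 = -3/10
M^{-1} = -1/10 - 3/10*e12


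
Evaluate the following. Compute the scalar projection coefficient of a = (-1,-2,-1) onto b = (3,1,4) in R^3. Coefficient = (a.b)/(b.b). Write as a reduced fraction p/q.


Projection coefficient = (a . b) / (b . b)
a . b = (-1)*3 + (-2)*1 + (-1)*4
= -3 + (-2) + (-4) = -9
b . b = 3^2 + 1^2 + 4^2
= 9 + 1 + 16 = 26
Coefficient = -9/26
In lowest terms: -9/26


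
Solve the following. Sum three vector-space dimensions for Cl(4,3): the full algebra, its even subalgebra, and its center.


n = 4 + 3 = 7
Total dim = 2^7 = 128
Even subalgebra dim = 2^6 = 64
n is odd, so center dim = 2
Sum = 128 + 64 + 2 = 194


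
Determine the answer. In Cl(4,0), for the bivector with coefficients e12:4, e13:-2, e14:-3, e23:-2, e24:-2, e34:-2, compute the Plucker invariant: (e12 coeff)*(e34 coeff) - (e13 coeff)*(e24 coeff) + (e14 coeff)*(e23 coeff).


Plucker relation: af - be + cd
a*f = 4*(-2) = -8
b*e = (-2)*(-2) = 4
c*d = (-3)*(-2) = 6
af - be + cd = -8 - 4 + 6
= -6


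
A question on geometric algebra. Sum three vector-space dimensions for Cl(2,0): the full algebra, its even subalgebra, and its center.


n = 2 + 0 = 2
Total dim = 2^2 = 4
Even subalgebra dim = 2^1 = 2
n is even, so center dim = 1
Sum = 4 + 2 + 1 = 7


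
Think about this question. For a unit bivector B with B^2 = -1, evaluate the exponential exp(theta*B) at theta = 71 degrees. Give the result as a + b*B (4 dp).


For a unit bivector B with B^2 = -1, the exponential series gives
e^(theta*B) = cos(theta) + sin(theta)*B (the GA analogue of Euler's formula).
theta = 71 degrees = 1.239184 rad
cos(71 deg) = 0.3256
sin(71 deg) = 0.9455
exp(theta*B) = 0.3256 + 0.9455*B


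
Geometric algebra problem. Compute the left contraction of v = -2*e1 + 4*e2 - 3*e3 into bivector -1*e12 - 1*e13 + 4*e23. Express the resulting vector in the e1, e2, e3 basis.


Left contraction v _| B = <vB>_1 (grade-1 part of the geometric product vB).
Using e1_|e12 = e2, e2_|e12 = -e1, e1_|e13 = e3, e3_|e13 = -e1, e2_|e23 = e3, e3_|e23 = -e2:
e1 coeff: -v2*b12 - v3*b13 = -(4)*(-1) - (-3)*(-1) = 1
e2 coeff: v1*b12 - v3*b23 = (-2)*(-1) - (-3)*(4) = 14
e3 coeff: v1*b13 + v2*b23 = (-2)*(-1) + (4)*(4) = 18
v _| B = 1*e1 + 14*e2 + 18*e3


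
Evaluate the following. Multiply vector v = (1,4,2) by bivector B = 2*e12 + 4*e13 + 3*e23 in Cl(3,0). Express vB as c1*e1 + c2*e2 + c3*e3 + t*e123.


vB has grade-1 (vector) and grade-3 (trivector) parts: vB = (v _| B) + (v ^ B).
Vector part <vB>_1:
  e1: -v2*b12 - v3*b13 = -(4)*(2) - (2)*(4) = -16
  e2: v1*b12 - v3*b23 = (1)*(2) - (2)*(3) = -4
  e3: v1*b13 + v2*b23 = (1)*(4) + (4)*(3) = 16
Trivector part <vB>_3:
  e123: v1*b23 - v2*b13 + v3*b12 = (1)*(3) - (4)*(4) + (2)*(2) = -9
vB = -16*e1 - 4*e2 + 16*e3 - 9*e123


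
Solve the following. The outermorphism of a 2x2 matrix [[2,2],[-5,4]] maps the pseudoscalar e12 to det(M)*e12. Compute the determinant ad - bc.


The outermorphism of a linear map f sends e1^e2 to f(e1)^f(e2).
f(e1) = 2*e1 - 5*e2
f(e2) = 2*e1 + 4*e2
f(e1) ^ f(e2) = (2*e1 - 5*e2) ^ (2*e1 + 4*e2)
= 2*4*e12 + (-5)*2*e21
= (8 - (-10))*e12
= 18*e12
Coefficient = 18


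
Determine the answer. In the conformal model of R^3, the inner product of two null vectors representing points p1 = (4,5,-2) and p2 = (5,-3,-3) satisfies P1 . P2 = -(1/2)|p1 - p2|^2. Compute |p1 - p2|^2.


p1 - p2 = (-1, 8, 1)
|p1 - p2|^2 = (-1)^2 + 8^2 + 1^2
= 1 + 64 + 1
= 66


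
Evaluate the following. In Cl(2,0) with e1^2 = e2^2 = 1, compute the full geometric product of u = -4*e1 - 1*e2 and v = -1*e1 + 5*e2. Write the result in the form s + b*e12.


Expand: (-4*e1 - 1*e2)(-1*e1 + 5*e2)
= (-4)*(-1)*e1e1 + (-4)*5*e1e2 + (-1)*(-1)*e2e1 + (-1)*5*e2e2
Using e1^2 = e2^2 = 1, e2e1 = -e1e2:
Scalar part s = (-4)*(-1) + (-1)*5 = 4 + (-5) = -1
Bivector part b = (-4)*5 - (-1)*(-1) = -20 - 1 = -21
uv = -1 - 21*e12


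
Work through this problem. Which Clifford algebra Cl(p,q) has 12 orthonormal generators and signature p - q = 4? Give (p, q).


We need p + q = 12 and p - q = 4.
Adding: 2p = 12 + 4 = 16, so p = 8.
Then q = 12 - 8 = 4.
(p, q) = (8, 4)


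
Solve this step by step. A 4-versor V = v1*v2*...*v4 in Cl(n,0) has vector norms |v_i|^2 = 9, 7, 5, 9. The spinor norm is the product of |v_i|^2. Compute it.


Spinor norm N(V) = |v1|^2 * |v2|^2 * ... * |v4|^2
= 9 * 7 * 5 * 9
Running product: 9, 63, 315, 2835
N(V) = 2835


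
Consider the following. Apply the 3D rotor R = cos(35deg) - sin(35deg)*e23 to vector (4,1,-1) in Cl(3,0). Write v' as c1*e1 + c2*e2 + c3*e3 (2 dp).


Rotor R = cos(35deg) - sin(35deg)*e23
Rotation angle theta = 2 * 35 = 70 degrees in the e23 plane (e2 -> e3).
The component perpendicular to the plane (e1) is invariant: v'_1 = v1 = 4.00
cos(70deg) = 0.3420, sin(70deg) = 0.9397
v'_2 = v2*cos(theta) - v3*sin(theta) = 1*0.3420 - (-1)*0.9397 = 1.28
v'_3 = v2*sin(theta) + v3*cos(theta) = 1*0.9397 + (-1)*0.3420 = 0.60
v' = 4.00*e1 + 1.28*e2 + 0.60*e3


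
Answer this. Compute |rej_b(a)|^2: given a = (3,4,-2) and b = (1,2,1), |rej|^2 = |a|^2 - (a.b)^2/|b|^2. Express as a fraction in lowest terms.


|a|^2 = 3^2 + 4^2 + (-2)^2 = 29
|b|^2 = 1^2 + 2^2 + 1^2 = 6
a . b = 3*1 + 4*2 + (-2)*1 = 9
(a.b)^2 = 9^2 = 81
|rej|^2 = 29 - 81/6
= (174 - 81)/6
= 93/6
In lowest terms: 31/2


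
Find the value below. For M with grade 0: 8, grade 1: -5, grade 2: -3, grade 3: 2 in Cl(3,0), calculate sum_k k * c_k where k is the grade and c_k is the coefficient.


Grade-weighted sum = sum of grade_k * coefficient_k
0*8 = 0
1*(-5) = -5
2*(-3) = -6
3*2 = 6
Total = 0 + (-5) + (-6) + 6 = -5


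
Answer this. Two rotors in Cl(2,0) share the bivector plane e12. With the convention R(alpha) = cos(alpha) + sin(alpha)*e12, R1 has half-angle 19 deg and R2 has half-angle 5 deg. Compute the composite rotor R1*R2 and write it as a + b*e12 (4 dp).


Same-plane rotors commute and their half-angles add:
R1*R2 = cos(a1 + a2) + sin(a1 + a2)*e12.
a1 + a2 = 19 + 5 = 24 deg
cos(24 deg) = 0.9135
sin(24 deg) = 0.4067
R1*R2 = 0.9135 + 0.4067*e12


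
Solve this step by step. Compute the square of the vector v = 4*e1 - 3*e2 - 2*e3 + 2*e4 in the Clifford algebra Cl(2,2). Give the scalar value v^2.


v^2 = sum of c_i^2 * e_i^2
Positive signature terms (e_i^2 = +1): 4^2 + (-3)^2 = 25
Negative signature terms (e_j^2 = -1): (-2)^2 + 2^2 = 8
v^2 = 25 - 8 = 17


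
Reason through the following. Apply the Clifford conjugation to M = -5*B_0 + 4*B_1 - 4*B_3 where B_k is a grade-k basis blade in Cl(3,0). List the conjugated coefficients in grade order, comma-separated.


Clifford conjugate sign for grade k: (-1)^(k(k+1)/2)
Grade 0: (-1)^(0*1/2) = (-1)^0 = 1, coeff -5 -> -5
Grade 1: (-1)^(1*2/2) = (-1)^1 = -1, coeff 4 -> -4
Grade 3: (-1)^(3*4/2) = (-1)^6 = 1, coeff -4 -> -4
Conjugated coefficients: -5, -4, -4


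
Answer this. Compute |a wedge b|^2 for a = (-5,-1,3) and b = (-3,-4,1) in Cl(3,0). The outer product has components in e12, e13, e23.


a wedge b = (a1*b2 - a2*b1)*e12 + (a1*b3 - a3*b1)*e13 + (a2*b3 - a3*b2)*e23
e12 coeff: (-5)*(-4) - (-1)*(-3) = 20 - 3 = 17
e13 coeff: (-5)*1 - 3*(-3) = -5 - (-9) = 4
e23 coeff: (-1)*1 - 3*(-4) = -1 - (-12) = 11
|a wedge b|^2 = 17^2 + 4^2 + 11^2
= 289 + 16 + 121
= 426


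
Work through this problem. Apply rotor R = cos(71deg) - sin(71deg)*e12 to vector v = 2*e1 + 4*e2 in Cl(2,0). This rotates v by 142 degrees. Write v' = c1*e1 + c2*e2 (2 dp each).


Rotor R = cos(71deg) - sin(71deg)*e12
Rotation angle theta = 2 * 71 = 142 degrees
v' = R*v*~R rotates v by theta.
cos(142deg) = -0.7880, sin(142deg) = 0.6157
v'_1 = 2*cos(142deg) - 4*sin(142deg)
= 2*(-0.7880) - 4*0.6157
= -4.04
v'_2 = 2*sin(142deg) + 4*cos(142deg)
= 2*0.6157 + 4*(-0.7880)
= -1.92
v' = -4.04*e1 - 1.92*e2


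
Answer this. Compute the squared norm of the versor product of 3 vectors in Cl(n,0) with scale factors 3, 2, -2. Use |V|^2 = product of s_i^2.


Each vector v_i has |v_i|^2 = s_i^2
Squared scales: 3^2 = 9, 2^2 = 4, (-2)^2 = 4
|V|^2 = 9 * 4 * 4
= 144


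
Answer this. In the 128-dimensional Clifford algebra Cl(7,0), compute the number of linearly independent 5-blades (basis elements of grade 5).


Number of grade-k basis blades in Cl(p,q) with n = p + q is C(n, k).
n = 7 + 0 = 7
C(7, 5) = 7! / (5! * 2!)
= 5040 / (120 * 2)
= 21


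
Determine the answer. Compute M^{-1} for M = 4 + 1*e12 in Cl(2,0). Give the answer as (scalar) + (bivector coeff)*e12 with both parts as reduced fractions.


M = 4 + 1*e12, where e12^2 = -1.
Since M commutes with its reverse ~M = a - b*e12, M * ~M = a^2 - b^2*e12^2 = a^2 + b^2.
So M^{-1} = ~M / (a^2 + b^2) = (a - b*e12)/(a^2 + b^2).
a^2 + b^2 = 16 + 1 = 17
Scalar part = 4/17 = 4/17
Bivector coeff = -1/17 = -1/17
M^{-1} = 4/17 - 1/17*e12


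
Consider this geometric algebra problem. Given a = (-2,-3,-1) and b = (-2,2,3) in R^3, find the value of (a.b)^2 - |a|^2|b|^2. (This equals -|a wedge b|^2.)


a . b = (-2)*(-2) + (-3)*2 + (-1)*3
= 4 + (-6) + (-3) = -5
|a|^2 = (-2)^2 + (-3)^2 + (-1)^2 = 14
|b|^2 = (-2)^2 + 2^2 + 3^2 = 17
(a.b)^2 = (-5)^2 = 25
|a|^2 * |b|^2 = 14 * 17 = 238
Result = 25 - 238 = -213


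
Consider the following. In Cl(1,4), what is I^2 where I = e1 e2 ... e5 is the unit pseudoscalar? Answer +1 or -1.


The pseudoscalar I = e1...e_n (product of all n generators) of Cl(p,q) satisfies I^2 = (-1)^(q + n(n-1)/2).
p = 1, q = 4, n = p + q = 5
n(n-1)/2 = 5 * 4 / 2 = 10
Exponent = q + n(n-1)/2 = 4 + 10 = 14
I^2 = (-1)^14 = +1


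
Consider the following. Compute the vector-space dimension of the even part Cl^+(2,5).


Even subalgebra dimension = 2^(n-1)
n = 2 + 5 = 7
2^(7 - 1) = 2^6 = 64
Verification: sum of C(7,k) for even k = 1 + 21 + 35 + 7 = 64
Result = 64


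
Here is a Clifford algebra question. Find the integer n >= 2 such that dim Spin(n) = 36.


dim Spin(n) = dim so(n) = n(n-1)/2.
Solve n(n-1)/2 = 36, i.e. n^2 - n - 72 = 0.
Discriminant = 1 + 8*36 = 289
n = (1 + sqrt(289))/2 = (1 + 17)/2 = 9


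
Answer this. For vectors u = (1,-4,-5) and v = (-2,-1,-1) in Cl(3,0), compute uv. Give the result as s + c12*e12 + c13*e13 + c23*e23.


In Cl(3,0): e_i^2 = 1, e_ie_j = -e_je_i for i != j.
Scalar part = u . v = 1*(-2) + (-4)*(-1) + (-5)*(-1)
= -2 + 4 + 5 = 7
e12 coeff = 1*(-1) - (-4)*(-2) = -1 - 8 = -9
e13 coeff = 1*(-1) - (-5)*(-2) = -1 - 10 = -11
e23 coeff = (-4)*(-1) - (-5)*(-1) = 4 - 5 = -1
uv = 7 - 9*e12 - 11*e13 - 1*e23


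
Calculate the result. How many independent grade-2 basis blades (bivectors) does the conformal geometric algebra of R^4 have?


The conformal model of R^4 uses Cl(5,1) with m = 4 + 2 = 6 generators.
Number of grade-2 blades = C(m, 2) = C(6, 2)
= 6*5/2 = 15


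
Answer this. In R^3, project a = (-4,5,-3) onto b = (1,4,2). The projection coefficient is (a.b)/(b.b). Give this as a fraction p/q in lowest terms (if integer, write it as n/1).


Projection coefficient = (a . b) / (b . b)
a . b = (-4)*1 + 5*4 + (-3)*2
= -4 + 20 + (-6) = 10
b . b = 1^2 + 4^2 + 2^2
= 1 + 16 + 4 = 21
Coefficient = 10/21
In lowest terms: 10/21


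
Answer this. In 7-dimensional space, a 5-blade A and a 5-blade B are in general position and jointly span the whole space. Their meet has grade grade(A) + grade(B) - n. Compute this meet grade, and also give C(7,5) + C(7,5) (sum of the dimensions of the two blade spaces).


Meet grade = grade(A) + grade(B) - n
= 5 + 5 - 7 = 3
C(7,5) = 21
C(7,5) = 21
dim_A + dim_B = 21 + 21 = 42


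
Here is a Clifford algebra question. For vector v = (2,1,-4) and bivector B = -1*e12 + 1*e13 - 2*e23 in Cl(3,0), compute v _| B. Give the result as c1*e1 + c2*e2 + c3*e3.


Left contraction v _| B = <vB>_1 (grade-1 part of the geometric product vB).
Using e1_|e12 = e2, e2_|e12 = -e1, e1_|e13 = e3, e3_|e13 = -e1, e2_|e23 = e3, e3_|e23 = -e2:
e1 coeff: -v2*b12 - v3*b13 = -(1)*(-1) - (-4)*(1) = 5
e2 coeff: v1*b12 - v3*b23 = (2)*(-1) - (-4)*(-2) = -10
e3 coeff: v1*b13 + v2*b23 = (2)*(1) + (1)*(-2) = 0
v _| B = 5*e1 - 10*e2 + 0*e3


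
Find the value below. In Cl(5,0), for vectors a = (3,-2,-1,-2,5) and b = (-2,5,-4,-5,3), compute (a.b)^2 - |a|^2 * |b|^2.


a . b = 3*(-2) + (-2)*5 + (-1)*(-4) + (-2)*(-5) + 5*3
= -6 + (-10) + 4 + 10 + 15 = 13
|a|^2 = 3^2 + (-2)^2 + (-1)^2 + (-2)^2 + 5^2 = 43
|b|^2 = (-2)^2 + 5^2 + (-4)^2 + (-5)^2 + 3^2 = 79
(a.b)^2 = 13^2 = 169
|a|^2 * |b|^2 = 43 * 79 = 3397
Result = 169 - 3397 = -3228


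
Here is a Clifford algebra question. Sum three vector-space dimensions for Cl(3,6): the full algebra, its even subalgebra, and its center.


n = 3 + 6 = 9
Total dim = 2^9 = 512
Even subalgebra dim = 2^8 = 256
n is odd, so center dim = 2
Sum = 512 + 256 + 2 = 770


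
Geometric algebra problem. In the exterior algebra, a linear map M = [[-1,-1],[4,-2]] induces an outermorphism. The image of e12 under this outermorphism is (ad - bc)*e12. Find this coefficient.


The outermorphism of a linear map f sends e1^e2 to f(e1)^f(e2).
f(e1) = -1*e1 + 4*e2
f(e2) = -1*e1 - 2*e2
f(e1) ^ f(e2) = (-1*e1 + 4*e2) ^ (-1*e1 - 2*e2)
= (-1)*(-2)*e12 + 4*(-1)*e21
= (2 - (-4))*e12
= 6*e12
Coefficient = 6


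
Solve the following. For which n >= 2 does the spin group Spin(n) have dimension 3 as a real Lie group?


dim Spin(n) = dim so(n) = n(n-1)/2.
Solve n(n-1)/2 = 3, i.e. n^2 - n - 6 = 0.
Discriminant = 1 + 8*3 = 25
n = (1 + sqrt(25))/2 = (1 + 5)/2 = 3


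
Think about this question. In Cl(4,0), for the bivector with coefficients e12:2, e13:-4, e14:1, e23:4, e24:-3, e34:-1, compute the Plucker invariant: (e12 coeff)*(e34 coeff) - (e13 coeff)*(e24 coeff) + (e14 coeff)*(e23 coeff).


Plucker relation: af - be + cd
a*f = 2*(-1) = -2
b*e = (-4)*(-3) = 12
c*d = 1*4 = 4
af - be + cd = -2 - 12 + 4
= -10


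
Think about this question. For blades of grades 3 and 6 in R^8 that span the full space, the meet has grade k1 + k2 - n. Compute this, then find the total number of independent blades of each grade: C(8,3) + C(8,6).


Meet grade = grade(A) + grade(B) - n
= 3 + 6 - 8 = 1
C(8,3) = 56
C(8,6) = 28
dim_A + dim_B = 56 + 28 = 84


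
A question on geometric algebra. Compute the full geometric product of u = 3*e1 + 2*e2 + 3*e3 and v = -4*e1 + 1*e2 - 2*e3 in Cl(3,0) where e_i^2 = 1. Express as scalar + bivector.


In Cl(3,0): e_i^2 = 1, e_ie_j = -e_je_i for i != j.
Scalar part = u . v = 3*(-4) + 2*1 + 3*(-2)
= -12 + 2 + (-6) = -16
e12 coeff = 3*1 - 2*(-4) = 3 - (-8) = 11
e13 coeff = 3*(-2) - 3*(-4) = -6 - (-12) = 6
e23 coeff = 2*(-2) - 3*1 = -4 - 3 = -7
uv = -16 + 11*e12 + 6*e13 - 7*e23


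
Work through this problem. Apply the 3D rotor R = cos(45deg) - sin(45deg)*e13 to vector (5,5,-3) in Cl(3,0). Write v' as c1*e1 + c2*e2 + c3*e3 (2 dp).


Rotor R = cos(45deg) - sin(45deg)*e13
Rotation angle theta = 2 * 45 = 90 degrees in the e13 plane (e1 -> e3).
The component perpendicular to the plane (e2) is invariant: v'_2 = v2 = 5.00
cos(90deg) = 0.0000, sin(90deg) = 1.0000
v'_1 = v1*cos(theta) - v3*sin(theta) = 5*0.0000 - (-3)*1.0000 = 3.00
v'_3 = v1*sin(theta) + v3*cos(theta) = 5*1.0000 + (-3)*0.0000 = 5.00
v' = 3.00*e1 + 5.00*e2 + 5.00*e3


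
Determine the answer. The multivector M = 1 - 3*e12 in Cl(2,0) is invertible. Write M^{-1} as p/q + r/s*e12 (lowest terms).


M = 1 - 3*e12, where e12^2 = -1.
Since M commutes with its reverse ~M = a - b*e12, M * ~M = a^2 - b^2*e12^2 = a^2 + b^2.
So M^{-1} = ~M / (a^2 + b^2) = (a - b*e12)/(a^2 + b^2).
a^2 + b^2 = 1 + 9 = 10
Scalar part = 1/10 = 1/10
Bivector coeff = 3/10 = 3/10
M^{-1} = 1/10 + 3/10*e12


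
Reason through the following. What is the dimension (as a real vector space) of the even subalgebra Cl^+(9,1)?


Even subalgebra dimension = 2^(n-1)
n = 9 + 1 = 10
2^(10 - 1) = 2^9 = 512
Verification: sum of C(10,k) for even k = 1 + 45 + 210 + 210 + 45 + 1 = 512
Result = 512


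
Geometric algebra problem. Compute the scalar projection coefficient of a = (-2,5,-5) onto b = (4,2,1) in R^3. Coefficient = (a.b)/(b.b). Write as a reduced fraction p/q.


Projection coefficient = (a . b) / (b . b)
a . b = (-2)*4 + 5*2 + (-5)*1
= -8 + 10 + (-5) = -3
b . b = 4^2 + 2^2 + 1^2
= 16 + 4 + 1 = 21
Coefficient = -3/21
In lowest terms: -1/7


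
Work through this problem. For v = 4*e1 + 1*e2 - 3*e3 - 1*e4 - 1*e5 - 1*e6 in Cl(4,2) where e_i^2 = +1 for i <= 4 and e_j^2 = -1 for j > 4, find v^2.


v^2 = sum of c_i^2 * e_i^2
Positive signature terms (e_i^2 = +1): 4^2 + 1^2 + (-3)^2 + (-1)^2 = 27
Negative signature terms (e_j^2 = -1): (-1)^2 + (-1)^2 = 2
v^2 = 27 - 2 = 25


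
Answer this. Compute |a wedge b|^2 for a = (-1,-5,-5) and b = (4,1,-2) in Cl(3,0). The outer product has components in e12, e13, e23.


a wedge b = (a1*b2 - a2*b1)*e12 + (a1*b3 - a3*b1)*e13 + (a2*b3 - a3*b2)*e23
e12 coeff: (-1)*1 - (-5)*4 = -1 - (-20) = 19
e13 coeff: (-1)*(-2) - (-5)*4 = 2 - (-20) = 22
e23 coeff: (-5)*(-2) - (-5)*1 = 10 - (-5) = 15
|a wedge b|^2 = 19^2 + 22^2 + 15^2
= 361 + 484 + 225
= 1070


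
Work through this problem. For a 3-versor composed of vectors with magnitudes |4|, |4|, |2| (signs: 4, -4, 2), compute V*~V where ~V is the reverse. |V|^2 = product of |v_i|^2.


Each vector v_i has |v_i|^2 = s_i^2
Squared scales: 4^2 = 16, (-4)^2 = 16, 2^2 = 4
|V|^2 = 16 * 16 * 4
= 1024


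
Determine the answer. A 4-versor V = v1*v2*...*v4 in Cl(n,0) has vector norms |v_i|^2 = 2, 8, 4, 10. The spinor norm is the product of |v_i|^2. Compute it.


Spinor norm N(V) = |v1|^2 * |v2|^2 * ... * |v4|^2
= 2 * 8 * 4 * 10
Running product: 2, 16, 64, 640
N(V) = 640


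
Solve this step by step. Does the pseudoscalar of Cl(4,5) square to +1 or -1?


The pseudoscalar I = e1...e_n (product of all n generators) of Cl(p,q) satisfies I^2 = (-1)^(q + n(n-1)/2).
p = 4, q = 5, n = p + q = 9
n(n-1)/2 = 9 * 8 / 2 = 36
Exponent = q + n(n-1)/2 = 5 + 36 = 41
I^2 = (-1)^41 = -1


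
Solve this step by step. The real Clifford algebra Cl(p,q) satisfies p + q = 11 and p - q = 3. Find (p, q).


We need p + q = 11 and p - q = 3.
Adding: 2p = 11 + 3 = 14, so p = 7.
Then q = 11 - 7 = 4.
(p, q) = (7, 4)


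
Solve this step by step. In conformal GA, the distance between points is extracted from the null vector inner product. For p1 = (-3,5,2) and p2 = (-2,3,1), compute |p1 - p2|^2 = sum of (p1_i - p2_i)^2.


p1 - p2 = (-1, 2, 1)
|p1 - p2|^2 = (-1)^2 + 2^2 + 1^2
= 1 + 4 + 1
= 6


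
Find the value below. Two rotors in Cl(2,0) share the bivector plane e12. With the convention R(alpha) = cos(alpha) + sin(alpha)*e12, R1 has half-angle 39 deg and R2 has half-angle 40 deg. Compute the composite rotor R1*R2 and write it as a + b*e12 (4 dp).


Same-plane rotors commute and their half-angles add:
R1*R2 = cos(a1 + a2) + sin(a1 + a2)*e12.
a1 + a2 = 39 + 40 = 79 deg
cos(79 deg) = 0.1908
sin(79 deg) = 0.9816
R1*R2 = 0.1908 + 0.9816*e12


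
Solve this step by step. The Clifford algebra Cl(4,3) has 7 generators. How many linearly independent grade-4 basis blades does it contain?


Number of grade-k basis blades in Cl(p,q) with n = p + q is C(n, k).
n = 4 + 3 = 7
C(7, 4) = 7! / (4! * 3!)
= 5040 / (24 * 6)
= 35


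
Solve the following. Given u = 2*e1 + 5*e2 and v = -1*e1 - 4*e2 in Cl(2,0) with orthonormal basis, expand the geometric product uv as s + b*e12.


Expand: (2*e1 + 5*e2)(-1*e1 - 4*e2)
= 2*(-1)*e1e1 + 2*(-4)*e1e2 + 5*(-1)*e2e1 + 5*(-4)*e2e2
Using e1^2 = e2^2 = 1, e2e1 = -e1e2:
Scalar part s = 2*(-1) + 5*(-4) = -2 + (-20) = -22
Bivector part b = 2*(-4) - 5*(-1) = -8 - (-5) = -3
uv = -22 - 3*e12


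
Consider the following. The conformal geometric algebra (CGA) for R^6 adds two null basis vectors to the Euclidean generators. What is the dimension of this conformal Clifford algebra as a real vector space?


The conformal model of R^6 uses Cl(7,1): the 6 Euclidean generators plus two extra orthogonal generators e+ (e+^2 = +1) and e- (e-^2 = -1), from which the null vectors e0, einf are built.
Number of generators m = 6 + 2 = 8.
dim Cl(p,q) = 2^m = 2^8 = 256


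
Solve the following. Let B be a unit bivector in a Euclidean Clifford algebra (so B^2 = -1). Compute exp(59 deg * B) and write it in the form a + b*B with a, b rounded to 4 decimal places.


For a unit bivector B with B^2 = -1, the exponential series gives
e^(theta*B) = cos(theta) + sin(theta)*B (the GA analogue of Euler's formula).
theta = 59 degrees = 1.029744 rad
cos(59 deg) = 0.5150
sin(59 deg) = 0.8572
exp(theta*B) = 0.5150 + 0.8572*B


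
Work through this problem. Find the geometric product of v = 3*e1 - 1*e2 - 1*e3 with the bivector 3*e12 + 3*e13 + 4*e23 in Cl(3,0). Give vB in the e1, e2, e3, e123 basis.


vB has grade-1 (vector) and grade-3 (trivector) parts: vB = (v _| B) + (v ^ B).
Vector part <vB>_1:
  e1: -v2*b12 - v3*b13 = -(-1)*(3) - (-1)*(3) = 6
  e2: v1*b12 - v3*b23 = (3)*(3) - (-1)*(4) = 13
  e3: v1*b13 + v2*b23 = (3)*(3) + (-1)*(4) = 5
Trivector part <vB>_3:
  e123: v1*b23 - v2*b13 + v3*b12 = (3)*(4) - (-1)*(3) + (-1)*(3) = 12
vB = 6*e1 + 13*e2 + 5*e3 + 12*e123


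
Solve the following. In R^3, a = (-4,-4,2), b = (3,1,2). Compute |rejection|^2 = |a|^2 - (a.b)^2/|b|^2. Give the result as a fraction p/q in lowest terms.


|a|^2 = (-4)^2 + (-4)^2 + 2^2 = 36
|b|^2 = 3^2 + 1^2 + 2^2 = 14
a . b = (-4)*3 + (-4)*1 + 2*2 = -12
(a.b)^2 = (-12)^2 = 144
|rej|^2 = 36 - 144/14
= (504 - 144)/14
= 360/14
In lowest terms: 180/7


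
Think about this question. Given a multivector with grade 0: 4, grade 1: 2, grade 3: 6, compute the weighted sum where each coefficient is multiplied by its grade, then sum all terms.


Grade-weighted sum = sum of grade_k * coefficient_k
0*4 = 0
1*2 = 2
3*6 = 18
Total = 0 + 2 + 18 = 20


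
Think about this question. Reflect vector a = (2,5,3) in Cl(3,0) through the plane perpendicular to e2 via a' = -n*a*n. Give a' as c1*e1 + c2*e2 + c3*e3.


Reflection formula: a' = -n*a*n, with n = e2 (unit vector, n^2 = 1).
For reflection through hyperplane perp to e2:
The component along e2 flips sign, others stay.
a = (2, 5, 3)
a' = (2, -5, 3)
a' = 2*e1 - 5*e2 + 3*e3


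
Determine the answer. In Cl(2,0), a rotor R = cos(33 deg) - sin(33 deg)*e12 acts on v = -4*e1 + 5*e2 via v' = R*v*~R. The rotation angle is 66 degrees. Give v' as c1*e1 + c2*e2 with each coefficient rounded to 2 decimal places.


Rotor R = cos(33deg) - sin(33deg)*e12
Rotation angle theta = 2 * 33 = 66 degrees
v' = R*v*~R rotates v by theta.
cos(66deg) = 0.4067, sin(66deg) = 0.9135
v'_1 = -4*cos(66deg) - 5*sin(66deg)
= -4*0.4067 - 5*0.9135
= -6.19
v'_2 = -4*sin(66deg) + 5*cos(66deg)
= -4*0.9135 + 5*0.4067
= -1.62
v' = -6.19*e1 - 1.62*e2


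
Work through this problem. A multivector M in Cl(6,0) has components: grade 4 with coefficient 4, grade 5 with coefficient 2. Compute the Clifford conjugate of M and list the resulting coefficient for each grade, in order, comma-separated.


Clifford conjugate sign for grade k: (-1)^(k(k+1)/2)
Grade 4: (-1)^(4*5/2) = (-1)^10 = 1, coeff 4 -> 4
Grade 5: (-1)^(5*6/2) = (-1)^15 = -1, coeff 2 -> -2
Conjugated coefficients: 4, -2


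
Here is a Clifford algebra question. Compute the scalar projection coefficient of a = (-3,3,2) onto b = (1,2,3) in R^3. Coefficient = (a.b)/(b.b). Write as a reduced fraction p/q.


Projection coefficient = (a . b) / (b . b)
a . b = (-3)*1 + 3*2 + 2*3
= -3 + 6 + 6 = 9
b . b = 1^2 + 2^2 + 3^2
= 1 + 4 + 9 = 14
Coefficient = 9/14
In lowest terms: 9/14


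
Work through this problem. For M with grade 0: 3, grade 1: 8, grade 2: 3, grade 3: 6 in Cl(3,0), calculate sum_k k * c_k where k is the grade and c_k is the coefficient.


Grade-weighted sum = sum of grade_k * coefficient_k
0*3 = 0
1*8 = 8
2*3 = 6
3*6 = 18
Total = 0 + 8 + 6 + 18 = 32


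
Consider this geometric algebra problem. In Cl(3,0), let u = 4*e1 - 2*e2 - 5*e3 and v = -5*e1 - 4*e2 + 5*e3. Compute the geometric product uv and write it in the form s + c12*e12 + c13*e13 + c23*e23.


In Cl(3,0): e_i^2 = 1, e_ie_j = -e_je_i for i != j.
Scalar part = u . v = 4*(-5) + (-2)*(-4) + (-5)*5
= -20 + 8 + (-25) = -37
e12 coeff = 4*(-4) - (-2)*(-5) = -16 - 10 = -26
e13 coeff = 4*5 - (-5)*(-5) = 20 - 25 = -5
e23 coeff = (-2)*5 - (-5)*(-4) = -10 - 20 = -30
uv = -37 - 26*e12 - 5*e13 - 30*e23


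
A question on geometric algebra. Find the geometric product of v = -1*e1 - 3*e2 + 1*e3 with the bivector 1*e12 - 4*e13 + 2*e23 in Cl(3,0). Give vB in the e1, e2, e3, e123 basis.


vB has grade-1 (vector) and grade-3 (trivector) parts: vB = (v _| B) + (v ^ B).
Vector part <vB>_1:
  e1: -v2*b12 - v3*b13 = -(-3)*(1) - (1)*(-4) = 7
  e2: v1*b12 - v3*b23 = (-1)*(1) - (1)*(2) = -3
  e3: v1*b13 + v2*b23 = (-1)*(-4) + (-3)*(2) = -2
Trivector part <vB>_3:
  e123: v1*b23 - v2*b13 + v3*b12 = (-1)*(2) - (-3)*(-4) + (1)*(1) = -13
vB = 7*e1 - 3*e2 - 2*e3 - 13*e123


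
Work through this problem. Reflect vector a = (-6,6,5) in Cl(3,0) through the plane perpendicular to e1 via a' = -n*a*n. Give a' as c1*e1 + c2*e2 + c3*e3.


Reflection formula: a' = -n*a*n, with n = e1 (unit vector, n^2 = 1).
For reflection through hyperplane perp to e1:
The component along e1 flips sign, others stay.
a = (-6, 6, 5)
a' = (6, 6, 5)
a' = 6*e1 + 6*e2 + 5*e3


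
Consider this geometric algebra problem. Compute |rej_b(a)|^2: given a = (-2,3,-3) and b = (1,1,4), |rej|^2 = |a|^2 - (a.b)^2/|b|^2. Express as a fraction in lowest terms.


|a|^2 = (-2)^2 + 3^2 + (-3)^2 = 22
|b|^2 = 1^2 + 1^2 + 4^2 = 18
a . b = (-2)*1 + 3*1 + (-3)*4 = -11
(a.b)^2 = (-11)^2 = 121
|rej|^2 = 22 - 121/18
= (396 - 121)/18
= 275/18
In lowest terms: 275/18


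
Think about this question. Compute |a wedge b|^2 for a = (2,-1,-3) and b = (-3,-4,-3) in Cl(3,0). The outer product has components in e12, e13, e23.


a wedge b = (a1*b2 - a2*b1)*e12 + (a1*b3 - a3*b1)*e13 + (a2*b3 - a3*b2)*e23
e12 coeff: 2*(-4) - (-1)*(-3) = -8 - 3 = -11
e13 coeff: 2*(-3) - (-3)*(-3) = -6 - 9 = -15
e23 coeff: (-1)*(-3) - (-3)*(-4) = 3 - 12 = -9
|a wedge b|^2 = (-11)^2 + (-15)^2 + (-9)^2
= 121 + 225 + 81
= 427


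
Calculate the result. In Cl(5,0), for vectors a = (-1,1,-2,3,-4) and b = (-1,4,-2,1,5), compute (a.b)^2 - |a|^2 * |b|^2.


a . b = (-1)*(-1) + 1*4 + (-2)*(-2) + 3*1 + (-4)*5
= 1 + 4 + 4 + 3 + (-20) = -8
|a|^2 = (-1)^2 + 1^2 + (-2)^2 + 3^2 + (-4)^2 = 31
|b|^2 = (-1)^2 + 4^2 + (-2)^2 + 1^2 + 5^2 = 47
(a.b)^2 = (-8)^2 = 64
|a|^2 * |b|^2 = 31 * 47 = 1457
Result = 64 - 1457 = -1393


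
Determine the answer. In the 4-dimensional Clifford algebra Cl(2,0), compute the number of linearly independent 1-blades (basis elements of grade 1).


Number of grade-k basis blades in Cl(p,q) with n = p + q is C(n, k).
n = 2 + 0 = 2
C(2, 1) = 2! / (1! * 1!)
= 2 / (1 * 1)
= 2


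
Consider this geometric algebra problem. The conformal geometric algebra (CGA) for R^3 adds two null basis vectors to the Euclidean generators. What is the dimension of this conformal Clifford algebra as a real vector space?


The conformal model of R^3 uses Cl(4,1): the 3 Euclidean generators plus two extra orthogonal generators e+ (e+^2 = +1) and e- (e-^2 = -1), from which the null vectors e0, einf are built.
Number of generators m = 3 + 2 = 5.
dim Cl(p,q) = 2^m = 2^5 = 32


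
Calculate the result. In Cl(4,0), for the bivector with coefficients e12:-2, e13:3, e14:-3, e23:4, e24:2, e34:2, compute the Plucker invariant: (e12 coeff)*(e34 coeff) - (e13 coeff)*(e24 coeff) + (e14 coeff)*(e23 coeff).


Plucker relation: af - be + cd
a*f = (-2)*2 = -4
b*e = 3*2 = 6
c*d = (-3)*4 = -12
af - be + cd = -4 - 6 + (-12)
= -22


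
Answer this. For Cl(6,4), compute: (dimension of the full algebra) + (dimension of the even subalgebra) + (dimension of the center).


n = 6 + 4 = 10
Total dim = 2^10 = 1024
Even subalgebra dim = 2^9 = 512
n is even, so center dim = 1
Sum = 1024 + 512 + 1 = 1537


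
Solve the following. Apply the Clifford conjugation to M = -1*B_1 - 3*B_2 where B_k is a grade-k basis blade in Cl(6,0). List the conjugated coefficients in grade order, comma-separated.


Clifford conjugate sign for grade k: (-1)^(k(k+1)/2)
Grade 1: (-1)^(1*2/2) = (-1)^1 = -1, coeff -1 -> 1
Grade 2: (-1)^(2*3/2) = (-1)^3 = -1, coeff -3 -> 3
Conjugated coefficients: 1, 3


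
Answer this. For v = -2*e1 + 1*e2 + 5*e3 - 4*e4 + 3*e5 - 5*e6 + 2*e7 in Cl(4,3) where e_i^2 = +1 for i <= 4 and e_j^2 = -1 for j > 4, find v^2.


v^2 = sum of c_i^2 * e_i^2
Positive signature terms (e_i^2 = +1): (-2)^2 + 1^2 + 5^2 + (-4)^2 = 46
Negative signature terms (e_j^2 = -1): 3^2 + (-5)^2 + 2^2 = 38
v^2 = 46 - 38 = 8


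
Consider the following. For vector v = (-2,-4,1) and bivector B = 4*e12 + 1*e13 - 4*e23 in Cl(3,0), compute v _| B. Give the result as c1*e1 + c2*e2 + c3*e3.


Left contraction v _| B = <vB>_1 (grade-1 part of the geometric product vB).
Using e1_|e12 = e2, e2_|e12 = -e1, e1_|e13 = e3, e3_|e13 = -e1, e2_|e23 = e3, e3_|e23 = -e2:
e1 coeff: -v2*b12 - v3*b13 = -(-4)*(4) - (1)*(1) = 15
e2 coeff: v1*b12 - v3*b23 = (-2)*(4) - (1)*(-4) = -4
e3 coeff: v1*b13 + v2*b23 = (-2)*(1) + (-4)*(-4) = 14
v _| B = 15*e1 - 4*e2 + 14*e3


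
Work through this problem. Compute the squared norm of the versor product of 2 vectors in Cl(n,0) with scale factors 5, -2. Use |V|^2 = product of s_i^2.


Each vector v_i has |v_i|^2 = s_i^2
Squared scales: 5^2 = 25, (-2)^2 = 4
|V|^2 = 25 * 4
= 100


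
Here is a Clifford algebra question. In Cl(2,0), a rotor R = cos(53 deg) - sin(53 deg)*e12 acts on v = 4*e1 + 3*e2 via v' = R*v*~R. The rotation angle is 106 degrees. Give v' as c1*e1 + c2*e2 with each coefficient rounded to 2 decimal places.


Rotor R = cos(53deg) - sin(53deg)*e12
Rotation angle theta = 2 * 53 = 106 degrees
v' = R*v*~R rotates v by theta.
cos(106deg) = -0.2756, sin(106deg) = 0.9613
v'_1 = 4*cos(106deg) - 3*sin(106deg)
= 4*(-0.2756) - 3*0.9613
= -3.99
v'_2 = 4*sin(106deg) + 3*cos(106deg)
= 4*0.9613 + 3*(-0.2756)
= 3.02
v' = -3.99*e1 + 3.02*e2


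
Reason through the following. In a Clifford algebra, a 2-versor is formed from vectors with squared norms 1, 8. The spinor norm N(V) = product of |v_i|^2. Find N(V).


Spinor norm N(V) = |v1|^2 * |v2|^2 * ... * |v2|^2
= 1 * 8
Running product: 1, 8
N(V) = 8
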